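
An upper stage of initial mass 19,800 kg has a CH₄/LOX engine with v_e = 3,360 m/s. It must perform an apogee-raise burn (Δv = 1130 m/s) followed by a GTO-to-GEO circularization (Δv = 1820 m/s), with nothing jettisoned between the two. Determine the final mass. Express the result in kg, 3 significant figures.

After the first burn: m = 19800 × exp(−1130/3360.0) = 19800 × 0.71440 = 14,145.1 kg.
After the second burn: m = 14,145.1 × exp(−1820/3360.0) = 14,145.1 × 0.58178 = 8,229.34 kg.

final mass ≈ 8230 kg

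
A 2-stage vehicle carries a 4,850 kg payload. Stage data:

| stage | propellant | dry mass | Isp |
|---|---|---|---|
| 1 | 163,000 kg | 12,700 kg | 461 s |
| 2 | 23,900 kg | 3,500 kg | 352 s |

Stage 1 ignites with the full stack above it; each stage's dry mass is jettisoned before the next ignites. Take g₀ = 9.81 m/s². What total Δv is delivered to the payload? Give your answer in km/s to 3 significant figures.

Δv ≈ 11.6 km/s

Ignition mass of stage 1 = 163,000+12,700 + 23,900+3,500 + 4,850 = 207,950 kg.
Stage 1: m₀ = 207,950 kg, m_f = 207,950 − 163,000 = 44,950 kg; Δv = 461×9.81×ln(4.626) = 4522.4×1.5317 ≈ 6927 m/s.
Stage 2: m₀ = 32,250 kg, m_f = 32,250 − 23,900 = 8,350 kg; Δv = 352×9.81×ln(3.862) = 3453.1×1.3513 ≈ 4666 m/s.
Total Δv = 6927 + 4666 = 11593 m/s.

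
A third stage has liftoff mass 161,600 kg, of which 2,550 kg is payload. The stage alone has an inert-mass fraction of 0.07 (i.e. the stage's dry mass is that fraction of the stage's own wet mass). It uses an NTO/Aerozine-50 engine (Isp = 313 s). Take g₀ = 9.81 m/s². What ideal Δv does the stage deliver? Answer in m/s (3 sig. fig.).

Stage wet mass = m₀ − payload = 161,600 − 2,550 = 159,050 kg.
Stage dry mass = ε × stage wet mass = 0.07 × 159,050 = 11,133.5 kg.
Burnout mass m_f = stage dry + payload = 11,133.5 + 2,550 = 13,683.5 kg.
v_e = Isp · g₀ = 313 × 9.81 = 3070.5 m/s.
From the ideal rocket equation, Δv = v_e · ln(161,600/13,683.5) = 3070.5 × ln(11.81) = 3070.5 × 2.4689 ≈ 7581 m/s.

Δv ≈ 7580 m/s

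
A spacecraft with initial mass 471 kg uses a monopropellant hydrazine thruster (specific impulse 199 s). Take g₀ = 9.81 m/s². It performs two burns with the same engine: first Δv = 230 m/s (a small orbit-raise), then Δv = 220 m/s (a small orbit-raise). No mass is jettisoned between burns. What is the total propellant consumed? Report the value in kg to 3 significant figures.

v_e = Isp · g₀ = 199 × 9.81 = 1952.2 m/s.
After the first burn: m = 471 × exp(−230/1952.2) = 471 × 0.88886 = 418.653 kg.
After the second burn: m = 418.653 × exp(−220/1952.2) = 418.653 × 0.89342 = 374.033 kg.
Total propellant = m₀ − m_final = 471 − 374.033 = 96.967 kg.

total propellant consumed ≈ 97.0 kg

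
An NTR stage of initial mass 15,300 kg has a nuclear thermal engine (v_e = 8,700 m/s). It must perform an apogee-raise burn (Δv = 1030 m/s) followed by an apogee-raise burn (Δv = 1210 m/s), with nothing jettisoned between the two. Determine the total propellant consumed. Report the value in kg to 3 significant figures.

After the first burn: m = 15300 × exp(−1030/8700.0) = 15300 × 0.88835 = 13,591.8 kg.
After the second burn: m = 13,591.8 × exp(−1210/8700.0) = 13,591.8 × 0.87016 = 11,827 kg.
Total propellant = m₀ − m_final = 15300 − 11,827 = 3,473 kg.

total propellant consumed ≈ 3470 kg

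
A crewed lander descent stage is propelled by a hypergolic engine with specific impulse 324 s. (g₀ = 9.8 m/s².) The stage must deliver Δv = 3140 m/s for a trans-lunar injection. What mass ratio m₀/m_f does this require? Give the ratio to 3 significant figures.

mass ratio ≈ 2.69

v_e = Isp · g₀ = 324 × 9.8 = 3175.2 m/s.
From the ideal rocket equation, m₀/m_f = exp(Δv / v_e) = exp(3140 / 3175.2) = exp(0.9889) = 2.6883.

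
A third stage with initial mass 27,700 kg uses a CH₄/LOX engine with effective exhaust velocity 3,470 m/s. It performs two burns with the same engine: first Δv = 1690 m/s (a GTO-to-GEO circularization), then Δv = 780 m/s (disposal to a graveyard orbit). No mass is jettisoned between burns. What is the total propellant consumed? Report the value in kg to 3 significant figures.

total propellant consumed ≈ 14100 kg

After the first burn: m = 27700 × exp(−1690/3470.0) = 27700 × 0.61445 = 17,020.3 kg.
After the second burn: m = 17,020.3 × exp(−780/3470.0) = 17,020.3 × 0.79869 = 13,593.9 kg.
Total propellant = m₀ − m_final = 27700 − 13,593.9 = 14,106.1 kg.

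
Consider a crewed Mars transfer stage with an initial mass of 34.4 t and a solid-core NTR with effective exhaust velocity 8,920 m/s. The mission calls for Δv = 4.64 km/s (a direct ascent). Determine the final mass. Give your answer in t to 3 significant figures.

final mass ≈ 20.4 t

By the Tsiolkovsky rocket equation, m₀/m_f = exp(Δv / v_e) = exp(4640 / 8920.0) = exp(0.5202) = 1.6823.
m_f = m₀ / 1.6823 = 34.4 / 1.6823 = 20.4482 t.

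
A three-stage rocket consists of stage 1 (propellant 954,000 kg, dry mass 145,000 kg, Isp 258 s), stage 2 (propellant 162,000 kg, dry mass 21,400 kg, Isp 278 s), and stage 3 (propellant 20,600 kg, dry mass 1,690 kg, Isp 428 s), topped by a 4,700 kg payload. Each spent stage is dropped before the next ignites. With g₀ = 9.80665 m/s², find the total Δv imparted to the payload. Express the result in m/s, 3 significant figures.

Ignition mass of stage 1 = 954,000+145,000 + 162,000+21,400 + 20,600+1,690 + 4,700 = 1,309,390 kg.
Stage 1: m₀ = 1,309,390 kg, m_f = 1,309,390 − 954,000 = 355,390 kg; Δv = 258×9.80665×ln(3.684) = 2530.1×1.3041 ≈ 3300 m/s.
Stage 2: m₀ = 210,390 kg, m_f = 210,390 − 162,000 = 48,390 kg; Δv = 278×9.80665×ln(4.348) = 2726.2×1.4697 ≈ 4007 m/s.
Stage 3: m₀ = 26,990 kg, m_f = 26,990 − 20,600 = 6,390 kg; Δv = 428×9.80665×ln(4.224) = 4197.2×1.4407 ≈ 6047 m/s.
Total Δv = 3300 + 4007 + 6047 = 13354 m/s.

Δv ≈ 13400 m/s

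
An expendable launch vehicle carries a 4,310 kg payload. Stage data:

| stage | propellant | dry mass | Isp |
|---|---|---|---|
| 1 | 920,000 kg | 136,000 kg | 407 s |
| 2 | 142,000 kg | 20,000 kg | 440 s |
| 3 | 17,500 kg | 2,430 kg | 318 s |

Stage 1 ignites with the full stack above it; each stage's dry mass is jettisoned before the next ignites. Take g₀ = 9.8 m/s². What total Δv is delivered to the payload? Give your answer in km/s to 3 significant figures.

Δv ≈ 15.6 km/s

Ignition mass of stage 1 = 920,000+136,000 + 142,000+20,000 + 17,500+2,430 + 4,310 = 1,242,240 kg.
Stage 1: m₀ = 1,242,240 kg, m_f = 1,242,240 − 920,000 = 322,240 kg; Δv = 407×9.8×ln(3.855) = 3988.6×1.3494 ≈ 5382 m/s.
Stage 2: m₀ = 186,240 kg, m_f = 186,240 − 142,000 = 44,240 kg; Δv = 440×9.8×ln(4.21) = 4312.0×1.4374 ≈ 6198 m/s.
Stage 3: m₀ = 24,240 kg, m_f = 24,240 − 17,500 = 6,740 kg; Δv = 318×9.8×ln(3.596) = 3116.4×1.2799 ≈ 3989 m/s.
Total Δv = 5382 + 6198 + 3989 = 15569 m/s.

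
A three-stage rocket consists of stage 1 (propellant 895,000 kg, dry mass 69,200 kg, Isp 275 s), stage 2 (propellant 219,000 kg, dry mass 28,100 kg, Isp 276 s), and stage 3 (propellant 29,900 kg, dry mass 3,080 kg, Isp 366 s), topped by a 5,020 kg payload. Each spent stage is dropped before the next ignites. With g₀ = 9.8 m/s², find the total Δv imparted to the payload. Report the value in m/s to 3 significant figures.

Δv ≈ 12900 m/s

Ignition mass of stage 1 = 895,000+69,200 + 219,000+28,100 + 29,900+3,080 + 5,020 = 1,249,300 kg.
Stage 1: m₀ = 1,249,300 kg, m_f = 1,249,300 − 895,000 = 354,300 kg; Δv = 275×9.8×ln(3.526) = 2695.0×1.2602 ≈ 3396 m/s.
Stage 2: m₀ = 285,100 kg, m_f = 285,100 − 219,000 = 66,100 kg; Δv = 276×9.8×ln(4.313) = 2704.8×1.4617 ≈ 3954 m/s.
Stage 3: m₀ = 38,000 kg, m_f = 38,000 − 29,900 = 8,100 kg; Δv = 366×9.8×ln(4.691) = 3586.8×1.5457 ≈ 5544 m/s.
Total Δv = 3396 + 3954 + 5544 = 12894 m/s.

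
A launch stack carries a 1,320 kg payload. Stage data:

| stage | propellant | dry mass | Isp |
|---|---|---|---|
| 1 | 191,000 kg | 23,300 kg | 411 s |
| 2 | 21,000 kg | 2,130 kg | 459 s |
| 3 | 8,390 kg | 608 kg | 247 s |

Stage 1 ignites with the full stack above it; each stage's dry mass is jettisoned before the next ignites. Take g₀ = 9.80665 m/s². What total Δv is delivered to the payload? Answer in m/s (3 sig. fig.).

Δv ≈ 14500 m/s

Ignition mass of stage 1 = 191,000+23,300 + 21,000+2,130 + 8,390+608 + 1,320 = 247,748 kg.
Stage 1: m₀ = 247,748 kg, m_f = 247,748 − 191,000 = 56,748 kg; Δv = 411×9.80665×ln(4.366) = 4030.5×1.4738 ≈ 5940 m/s.
Stage 2: m₀ = 33,448 kg, m_f = 33,448 − 21,000 = 12,448 kg; Δv = 459×9.80665×ln(2.687) = 4501.3×0.9884 ≈ 4449 m/s.
Stage 3: m₀ = 10,318 kg, m_f = 10,318 − 8,390 = 1,928 kg; Δv = 247×9.80665×ln(5.352) = 2422.2×1.6774 ≈ 4063 m/s.
Total Δv = 5940 + 4449 + 4063 = 14452 m/s.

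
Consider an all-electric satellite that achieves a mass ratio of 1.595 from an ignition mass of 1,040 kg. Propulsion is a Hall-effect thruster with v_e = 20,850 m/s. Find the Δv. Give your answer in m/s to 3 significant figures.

From the ideal rocket equation, Δv = v_e · ln(1.595) = 20850.0 × 0.4669 ≈ 9734.3 m/s.

Δv ≈ 9730 m/s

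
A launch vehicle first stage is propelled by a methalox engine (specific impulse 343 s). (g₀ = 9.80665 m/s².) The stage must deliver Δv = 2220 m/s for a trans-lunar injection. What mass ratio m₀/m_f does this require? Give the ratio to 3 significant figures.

v_e = Isp · g₀ = 343 × 9.80665 = 3363.7 m/s.
m₀/m_f = exp(Δv / v_e) = exp(2220 / 3363.7) = exp(0.6600) = 1.9348.

mass ratio ≈ 1.93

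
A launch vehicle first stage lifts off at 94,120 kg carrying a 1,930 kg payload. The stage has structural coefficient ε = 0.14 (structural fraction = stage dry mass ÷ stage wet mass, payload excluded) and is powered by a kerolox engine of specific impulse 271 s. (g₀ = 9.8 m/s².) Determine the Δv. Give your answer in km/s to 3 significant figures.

Stage wet mass = m₀ − payload = 94,120 − 1,930 = 92,190 kg.
Stage dry mass = ε × stage wet mass = 0.14 × 92,190 = 12,906.6 kg.
Burnout mass m_f = stage dry + payload = 12,906.6 + 1,930 = 14,836.6 kg.
v_e = Isp · g₀ = 271 × 9.8 = 2655.8 m/s.
By the Tsiolkovsky rocket equation, Δv = v_e · ln(94,120/14,836.6) = 2655.8 × ln(6.344) = 2655.8 × 1.8475 ≈ 4907 m/s.

Δv ≈ 4.91 km/s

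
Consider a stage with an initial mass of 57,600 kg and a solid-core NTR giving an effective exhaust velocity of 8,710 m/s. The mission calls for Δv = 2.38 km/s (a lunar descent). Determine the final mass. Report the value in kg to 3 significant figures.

final mass ≈ 43800 kg

From the ideal rocket equation, m₀/m_f = exp(Δv / v_e) = exp(2380 / 8710.0) = exp(0.2732) = 1.3142.
m_f = m₀ / 1.3142 = 57,600 / 1.3142 = 43,828.9 kg.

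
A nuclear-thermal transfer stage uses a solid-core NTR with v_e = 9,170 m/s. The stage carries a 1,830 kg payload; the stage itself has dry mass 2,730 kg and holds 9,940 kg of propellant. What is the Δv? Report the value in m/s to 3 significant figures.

m₀ = payload + dry + propellant = 1,830 + 2,730 + 9,940 = 14,500 kg.
m_f = payload + dry = 1,830 + 2,730 = 4,560 kg.
From the ideal rocket equation, Δv = v_e · ln(m₀/m_f) = 9170.0 × ln(3.18) = 9170.0 × 1.1568 ≈ 10608.1 m/s.

Δv ≈ 10600 m/s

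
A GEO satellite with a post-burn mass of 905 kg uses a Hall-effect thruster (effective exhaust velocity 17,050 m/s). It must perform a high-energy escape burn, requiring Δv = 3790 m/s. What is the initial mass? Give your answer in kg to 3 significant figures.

Using Δv = v_e ln(m₀/m_f): m₀/m_f = exp(Δv / v_e) = exp(3790 / 17050.0) = exp(0.2223) = 1.2489.
m₀ = m_f × 1.2489 = 905 × 1.2489 = 1,130.25 kg.

initial mass ≈ 1130 kg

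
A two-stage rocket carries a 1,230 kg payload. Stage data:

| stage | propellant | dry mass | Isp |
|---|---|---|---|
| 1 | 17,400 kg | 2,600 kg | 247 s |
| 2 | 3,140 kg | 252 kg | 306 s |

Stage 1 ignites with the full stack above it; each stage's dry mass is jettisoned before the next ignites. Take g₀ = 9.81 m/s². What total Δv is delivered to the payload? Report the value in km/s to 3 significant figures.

Ignition mass of stage 1 = 17,400+2,600 + 3,140+252 + 1,230 = 24,622 kg.
Stage 1: m₀ = 24,622 kg, m_f = 24,622 − 17,400 = 7,222 kg; Δv = 247×9.81×ln(3.409) = 2423.1×1.2265 ≈ 2972 m/s.
Stage 2: m₀ = 4,622 kg, m_f = 4,622 − 3,140 = 1,482 kg; Δv = 306×9.81×ln(3.119) = 3001.9×1.1374 ≈ 3414 m/s.
Total Δv = 2972 + 3414 = 6386 m/s.

Δv ≈ 6.39 km/s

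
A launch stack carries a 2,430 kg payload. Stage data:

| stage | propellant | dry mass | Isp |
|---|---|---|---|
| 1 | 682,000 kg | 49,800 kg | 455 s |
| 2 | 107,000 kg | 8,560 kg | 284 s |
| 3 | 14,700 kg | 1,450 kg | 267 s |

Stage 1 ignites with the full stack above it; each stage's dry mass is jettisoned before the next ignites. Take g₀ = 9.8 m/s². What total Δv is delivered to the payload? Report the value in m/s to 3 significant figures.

Ignition mass of stage 1 = 682,000+49,800 + 107,000+8,560 + 14,700+1,450 + 2,430 = 865,940 kg.
Stage 1: m₀ = 865,940 kg, m_f = 865,940 − 682,000 = 183,940 kg; Δv = 455×9.8×ln(4.708) = 4459.0×1.5492 ≈ 6908 m/s.
Stage 2: m₀ = 134,140 kg, m_f = 134,140 − 107,000 = 27,140 kg; Δv = 284×9.8×ln(4.943) = 2783.2×1.5979 ≈ 4447 m/s.
Stage 3: m₀ = 18,580 kg, m_f = 18,580 − 14,700 = 3,880 kg; Δv = 267×9.8×ln(4.789) = 2616.6×1.5663 ≈ 4098 m/s.
Total Δv = 6908 + 4447 + 4098 = 15453 m/s.

Δv ≈ 15500 m/s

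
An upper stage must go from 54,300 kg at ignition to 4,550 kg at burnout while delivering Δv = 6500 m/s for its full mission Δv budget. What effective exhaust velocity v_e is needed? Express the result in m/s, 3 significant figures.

v_e ≈ 2620 m/s

ln(m₀/m_f) = ln(54300/4550) = ln(11.93) = 2.4794.
v_e = Δv / ln(m₀/m_f) = 6500 / 2.4794 = 2621.6 m/s.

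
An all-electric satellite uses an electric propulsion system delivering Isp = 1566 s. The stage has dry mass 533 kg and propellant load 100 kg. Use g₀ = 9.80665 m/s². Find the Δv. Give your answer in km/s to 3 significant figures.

v_e = Isp · g₀ = 1566 × 9.80665 = 15357.2 m/s.
m₀ = m_dry + m_prop = 533 + 100 = 633 kg.
Δv = v_e · ln(m₀/m_f) = 15357.2 × ln(1.188) = 15357.2 × 0.1719 ≈ 2640.7 m/s.

Δv ≈ 2.64 km/s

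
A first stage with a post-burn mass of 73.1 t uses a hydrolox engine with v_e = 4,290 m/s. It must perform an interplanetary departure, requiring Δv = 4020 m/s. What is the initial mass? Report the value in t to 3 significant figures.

initial mass ≈ 187 t

m₀/m_f = exp(Δv / v_e) = exp(4020 / 4290.0) = exp(0.9371) = 2.5525.
m₀ = m_f × 2.5525 = 73.1 × 2.5525 = 186.588 t.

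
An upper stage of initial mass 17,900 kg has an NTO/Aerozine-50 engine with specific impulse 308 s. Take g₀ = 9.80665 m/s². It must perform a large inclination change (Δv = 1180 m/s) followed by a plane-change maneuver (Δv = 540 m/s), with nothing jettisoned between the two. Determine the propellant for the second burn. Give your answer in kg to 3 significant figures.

v_e = Isp · g₀ = 308 × 9.80665 = 3020.4 m/s.
After the first burn: m = 17900 × exp(−1180/3020.4) = 17900 × 0.67660 = 12,111.1 kg.
After the second burn: m = 12,111.1 × exp(−540/3020.4) = 12,111.1 × 0.83629 = 10,128.4 kg.
Second-burn propellant = 12,111.1 − 10,128.4 = 1,982.7 kg.

propellant for the second burn ≈ 1980 kg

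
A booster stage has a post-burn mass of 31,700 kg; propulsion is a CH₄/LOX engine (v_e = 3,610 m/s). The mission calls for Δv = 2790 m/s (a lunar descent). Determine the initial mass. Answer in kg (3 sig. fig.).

initial mass ≈ 68700 kg

m₀/m_f = exp(Δv / v_e) = exp(2790 / 3610.0) = exp(0.7729) = 2.1659.
m₀ = m_f × 2.1659 = 31,700 × 2.1659 = 68,659 kg.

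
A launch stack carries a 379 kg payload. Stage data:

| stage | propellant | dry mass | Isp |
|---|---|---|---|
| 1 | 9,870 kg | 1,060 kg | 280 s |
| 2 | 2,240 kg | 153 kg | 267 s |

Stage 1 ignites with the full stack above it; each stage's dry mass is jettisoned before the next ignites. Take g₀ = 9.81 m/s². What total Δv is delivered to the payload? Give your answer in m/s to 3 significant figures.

Ignition mass of stage 1 = 9,870+1,060 + 2,240+153 + 379 = 13,702 kg.
Stage 1: m₀ = 13,702 kg, m_f = 13,702 − 9,870 = 3,832 kg; Δv = 280×9.81×ln(3.576) = 2746.8×1.2742 ≈ 3500 m/s.
Stage 2: m₀ = 2,772 kg, m_f = 2,772 − 2,240 = 532 kg; Δv = 267×9.81×ln(5.211) = 2619.3×1.6507 ≈ 4324 m/s.
Total Δv = 3500 + 4324 = 7824 m/s.

Δv ≈ 7820 m/s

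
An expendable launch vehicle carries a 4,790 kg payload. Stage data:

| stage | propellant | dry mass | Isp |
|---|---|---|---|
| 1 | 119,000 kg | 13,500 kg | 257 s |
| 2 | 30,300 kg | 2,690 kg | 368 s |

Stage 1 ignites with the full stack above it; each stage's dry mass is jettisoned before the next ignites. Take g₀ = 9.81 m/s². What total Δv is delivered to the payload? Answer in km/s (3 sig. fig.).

Ignition mass of stage 1 = 119,000+13,500 + 30,300+2,690 + 4,790 = 170,280 kg.
Stage 1: m₀ = 170,280 kg, m_f = 170,280 − 119,000 = 51,280 kg; Δv = 257×9.81×ln(3.321) = 2521.2×1.2001 ≈ 3026 m/s.
Stage 2: m₀ = 37,780 kg, m_f = 37,780 − 30,300 = 7,480 kg; Δv = 368×9.81×ln(5.051) = 3610.1×1.6195 ≈ 5847 m/s.
Total Δv = 3026 + 5847 = 8873 m/s.

Δv ≈ 8.87 km/s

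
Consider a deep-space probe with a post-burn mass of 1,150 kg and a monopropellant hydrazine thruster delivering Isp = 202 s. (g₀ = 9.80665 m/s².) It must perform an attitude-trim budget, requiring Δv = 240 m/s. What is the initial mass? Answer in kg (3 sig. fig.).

initial mass ≈ 1300 kg

v_e = Isp · g₀ = 202 × 9.80665 = 1980.9 m/s.
m₀/m_f = exp(Δv / v_e) = exp(240 / 1980.9) = exp(0.1212) = 1.1288.
m₀ = m_f × 1.1288 = 1,150 × 1.1288 = 1,298.12 kg.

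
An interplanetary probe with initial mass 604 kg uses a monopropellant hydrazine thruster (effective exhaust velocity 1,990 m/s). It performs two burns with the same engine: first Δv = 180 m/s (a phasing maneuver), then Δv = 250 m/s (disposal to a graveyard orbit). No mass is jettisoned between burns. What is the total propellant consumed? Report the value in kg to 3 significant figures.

After the first burn: m = 604 × exp(−180/1990.0) = 604 × 0.91352 = 551.766 kg.
After the second burn: m = 551.766 × exp(−250/1990.0) = 551.766 × 0.88194 = 486.625 kg.
Total propellant = m₀ − m_final = 604 − 486.625 = 117.375 kg.

total propellant consumed ≈ 117 kg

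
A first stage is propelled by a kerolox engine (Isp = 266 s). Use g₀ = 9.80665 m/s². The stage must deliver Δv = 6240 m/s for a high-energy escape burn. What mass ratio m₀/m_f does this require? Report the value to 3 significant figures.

mass ratio ≈ 10.9

v_e = Isp · g₀ = 266 × 9.80665 = 2608.6 m/s.
Using Δv = v_e ln(m₀/m_f): m₀/m_f = exp(Δv / v_e) = exp(6240 / 2608.6) = exp(2.3921) = 10.9366.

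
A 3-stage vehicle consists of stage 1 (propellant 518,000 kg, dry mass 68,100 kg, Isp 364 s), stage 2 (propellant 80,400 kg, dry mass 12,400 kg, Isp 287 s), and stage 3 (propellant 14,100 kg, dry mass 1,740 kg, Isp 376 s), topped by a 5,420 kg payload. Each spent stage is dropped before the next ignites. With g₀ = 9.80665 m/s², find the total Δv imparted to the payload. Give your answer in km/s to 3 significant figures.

Ignition mass of stage 1 = 518,000+68,100 + 80,400+12,400 + 14,100+1,740 + 5,420 = 700,160 kg.
Stage 1: m₀ = 700,160 kg, m_f = 700,160 − 518,000 = 182,160 kg; Δv = 364×9.80665×ln(3.844) = 3569.6×1.3464 ≈ 4806 m/s.
Stage 2: m₀ = 114,060 kg, m_f = 114,060 − 80,400 = 33,660 kg; Δv = 287×9.80665×ln(3.389) = 2814.5×1.2204 ≈ 3435 m/s.
Stage 3: m₀ = 21,260 kg, m_f = 21,260 − 14,100 = 7,160 kg; Δv = 376×9.80665×ln(2.969) = 3687.3×1.0883 ≈ 4013 m/s.
Total Δv = 4806 + 3435 + 4013 = 12254 m/s.

Δv ≈ 12.3 km/s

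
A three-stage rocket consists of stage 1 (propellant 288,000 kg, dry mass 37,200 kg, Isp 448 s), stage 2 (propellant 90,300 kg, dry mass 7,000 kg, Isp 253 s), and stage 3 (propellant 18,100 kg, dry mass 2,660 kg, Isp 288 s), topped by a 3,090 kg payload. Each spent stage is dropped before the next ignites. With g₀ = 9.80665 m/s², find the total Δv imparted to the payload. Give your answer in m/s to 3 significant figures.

Ignition mass of stage 1 = 288,000+37,200 + 90,300+7,000 + 18,100+2,660 + 3,090 = 446,350 kg.
Stage 1: m₀ = 446,350 kg, m_f = 446,350 − 288,000 = 158,350 kg; Δv = 448×9.80665×ln(2.819) = 4393.4×1.0363 ≈ 4553 m/s.
Stage 2: m₀ = 121,150 kg, m_f = 121,150 − 90,300 = 30,850 kg; Δv = 253×9.80665×ln(3.927) = 2481.1×1.3679 ≈ 3394 m/s.
Stage 3: m₀ = 23,850 kg, m_f = 23,850 − 18,100 = 5,750 kg; Δv = 288×9.80665×ln(4.148) = 2824.3×1.4226 ≈ 4018 m/s.
Total Δv = 4553 + 3394 + 4018 = 11965 m/s.

Δv ≈ 12000 m/s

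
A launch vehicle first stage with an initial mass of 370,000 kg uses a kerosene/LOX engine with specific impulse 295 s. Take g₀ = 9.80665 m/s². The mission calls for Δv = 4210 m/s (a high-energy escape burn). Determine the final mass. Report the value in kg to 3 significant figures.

final mass ≈ 86300 kg

v_e = Isp · g₀ = 295 × 9.80665 = 2893.0 m/s.
m₀/m_f = exp(Δv / v_e) = exp(4210 / 2893.0) = exp(1.4553) = 4.2856.
m_f = m₀ / 4.2856 = 370,000 / 4.2856 = 86,335.6 kg.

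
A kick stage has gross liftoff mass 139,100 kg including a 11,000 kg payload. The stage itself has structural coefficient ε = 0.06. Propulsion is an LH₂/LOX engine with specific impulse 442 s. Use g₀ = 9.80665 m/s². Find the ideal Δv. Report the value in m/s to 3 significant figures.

Stage wet mass = m₀ − payload = 139,100 − 11,000 = 128,100 kg.
Stage dry mass = ε × stage wet mass = 0.06 × 128,100 = 7,686 kg.
Burnout mass m_f = stage dry + payload = 7,686 + 11,000 = 18,686 kg.
v_e = Isp · g₀ = 442 × 9.80665 = 4334.5 m/s.
Rocket equation: Δv = v_e · ln(139,100/18,686) = 4334.5 × ln(7.444) = 4334.5 × 2.0074 ≈ 8701 m/s.

Δv ≈ 8700 m/s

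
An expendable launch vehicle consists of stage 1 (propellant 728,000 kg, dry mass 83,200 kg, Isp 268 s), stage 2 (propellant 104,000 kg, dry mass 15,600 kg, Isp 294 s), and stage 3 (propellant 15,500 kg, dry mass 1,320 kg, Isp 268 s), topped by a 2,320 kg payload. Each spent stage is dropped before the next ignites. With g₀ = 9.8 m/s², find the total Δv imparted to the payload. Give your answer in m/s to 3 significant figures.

Ignition mass of stage 1 = 728,000+83,200 + 104,000+15,600 + 15,500+1,320 + 2,320 = 949,940 kg.
Stage 1: m₀ = 949,940 kg, m_f = 949,940 − 728,000 = 221,940 kg; Δv = 268×9.8×ln(4.28) = 2626.4×1.4540 ≈ 3819 m/s.
Stage 2: m₀ = 138,740 kg, m_f = 138,740 − 104,000 = 34,740 kg; Δv = 294×9.8×ln(3.994) = 2881.2×1.3847 ≈ 3990 m/s.
Stage 3: m₀ = 19,140 kg, m_f = 19,140 − 15,500 = 3,640 kg; Δv = 268×9.8×ln(5.258) = 2626.4×1.6598 ≈ 4359 m/s.
Total Δv = 3819 + 3990 + 4359 = 12168 m/s.

Δv ≈ 12200 m/s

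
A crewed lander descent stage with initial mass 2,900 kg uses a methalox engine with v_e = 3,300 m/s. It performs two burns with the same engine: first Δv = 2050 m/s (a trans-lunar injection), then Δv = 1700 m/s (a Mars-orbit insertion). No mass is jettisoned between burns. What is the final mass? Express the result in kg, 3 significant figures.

After the first burn: m = 2900 × exp(−2050/3300.0) = 2900 × 0.53729 = 1,558.14 kg.
After the second burn: m = 1,558.14 × exp(−1700/3300.0) = 1,558.14 × 0.59741 = 930.848 kg.

final mass ≈ 931 kg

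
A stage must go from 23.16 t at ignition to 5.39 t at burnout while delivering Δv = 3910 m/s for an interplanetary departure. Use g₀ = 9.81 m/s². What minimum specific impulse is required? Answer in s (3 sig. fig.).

ln(m₀/m_f) = ln(23160/5390) = ln(4.297) = 1.4579.
v_e = Δv / ln(m₀/m_f) = 3910 / 1.4579 = 2682.0 m/s.
Isp = v_e / g₀ = 2682.0 / 9.81 = 273.4 s.

Isp ≈ 273 s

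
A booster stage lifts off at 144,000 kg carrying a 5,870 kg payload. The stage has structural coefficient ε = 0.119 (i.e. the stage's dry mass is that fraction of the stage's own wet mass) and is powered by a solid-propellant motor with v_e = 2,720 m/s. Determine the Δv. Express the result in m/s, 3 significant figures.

Stage wet mass = m₀ − payload = 144,000 − 5,870 = 138,130 kg.
Stage dry mass = ε × stage wet mass = 0.119 × 138,130 = 16,437.5 kg.
Burnout mass m_f = stage dry + payload = 16,437.5 + 5,870 = 22,307.5 kg.
Δv = v_e · ln(144,000/22,307.5) = 2720.0 × ln(6.455) = 2720.0 × 1.8649 ≈ 5073 m/s.

Δv ≈ 5070 m/s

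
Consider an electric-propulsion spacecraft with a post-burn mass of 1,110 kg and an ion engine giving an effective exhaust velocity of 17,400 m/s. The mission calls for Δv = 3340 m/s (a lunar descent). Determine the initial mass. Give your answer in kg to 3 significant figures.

Rocket equation: m₀/m_f = exp(Δv / v_e) = exp(3340 / 17400.0) = exp(0.1920) = 1.2116.
m₀ = m_f × 1.2116 = 1,110 × 1.2116 = 1,344.88 kg.

initial mass ≈ 1340 kg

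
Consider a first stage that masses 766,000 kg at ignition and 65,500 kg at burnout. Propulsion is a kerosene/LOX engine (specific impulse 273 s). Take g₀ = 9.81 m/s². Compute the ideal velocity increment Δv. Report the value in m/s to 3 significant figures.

v_e = Isp · g₀ = 273 × 9.81 = 2678.1 m/s.
Using Δv = v_e ln(m₀/m_f): Δv = v_e · ln(m₀/m_f) = 2678.1 × ln(11.69) = 2678.1 × 2.4591 ≈ 6585.9 m/s.

Δv ≈ 6590 m/s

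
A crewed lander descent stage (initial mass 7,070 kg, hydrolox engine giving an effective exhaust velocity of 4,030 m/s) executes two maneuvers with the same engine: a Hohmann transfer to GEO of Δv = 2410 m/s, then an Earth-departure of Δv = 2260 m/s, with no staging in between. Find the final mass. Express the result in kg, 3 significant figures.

final mass ≈ 2220 kg

After the first burn: m = 7070 × exp(−2410/4030.0) = 7070 × 0.54990 = 3,887.79 kg.
After the second burn: m = 3,887.79 × exp(−2260/4030.0) = 3,887.79 × 0.57076 = 2,219 kg.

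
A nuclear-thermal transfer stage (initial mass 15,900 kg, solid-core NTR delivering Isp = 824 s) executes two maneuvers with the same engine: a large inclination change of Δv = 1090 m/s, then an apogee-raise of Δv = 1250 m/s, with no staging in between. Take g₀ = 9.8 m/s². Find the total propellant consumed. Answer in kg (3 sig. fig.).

total propellant consumed ≈ 4000 kg

v_e = Isp · g₀ = 824 × 9.8 = 8075.2 m/s.
After the first burn: m = 15900 × exp(−1090/8075.2) = 15900 × 0.87373 = 13,892.3 kg.
After the second burn: m = 13,892.3 × exp(−1250/8075.2) = 13,892.3 × 0.85659 = 11,900 kg.
Total propellant = m₀ − m_final = 15900 − 11,900 = 4,000 kg.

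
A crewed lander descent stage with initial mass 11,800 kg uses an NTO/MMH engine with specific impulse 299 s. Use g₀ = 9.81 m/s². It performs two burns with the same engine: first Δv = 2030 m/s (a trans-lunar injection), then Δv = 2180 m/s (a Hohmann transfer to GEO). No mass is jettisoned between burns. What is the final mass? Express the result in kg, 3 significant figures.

v_e = Isp · g₀ = 299 × 9.81 = 2933.2 m/s.
After the first burn: m = 11800 × exp(−2030/2933.2) = 11800 × 0.50053 = 5,906.25 kg.
After the second burn: m = 5,906.25 × exp(−2180/2933.2) = 5,906.25 × 0.47558 = 2,808.89 kg.

final mass ≈ 2810 kg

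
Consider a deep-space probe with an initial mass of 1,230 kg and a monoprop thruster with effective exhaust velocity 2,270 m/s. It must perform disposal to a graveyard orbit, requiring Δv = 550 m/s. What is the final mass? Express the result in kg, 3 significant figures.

m₀/m_f = exp(Δv / v_e) = exp(550 / 2270.0) = exp(0.2423) = 1.2742.
m_f = m₀ / 1.2742 = 1,230 / 1.2742 = 965.312 kg.

final mass ≈ 965 kg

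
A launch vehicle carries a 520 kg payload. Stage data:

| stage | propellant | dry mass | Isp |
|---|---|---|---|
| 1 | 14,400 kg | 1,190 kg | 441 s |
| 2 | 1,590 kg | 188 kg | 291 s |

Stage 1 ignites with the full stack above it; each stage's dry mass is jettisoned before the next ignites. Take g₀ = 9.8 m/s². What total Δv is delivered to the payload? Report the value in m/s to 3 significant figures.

Ignition mass of stage 1 = 14,400+1,190 + 1,590+188 + 520 = 17,888 kg.
Stage 1: m₀ = 17,888 kg, m_f = 17,888 − 14,400 = 3,488 kg; Δv = 441×9.8×ln(5.128) = 4321.8×1.6348 ≈ 7065 m/s.
Stage 2: m₀ = 2,298 kg, m_f = 2,298 − 1,590 = 708 kg; Δv = 291×9.8×ln(3.246) = 2851.8×1.1774 ≈ 3358 m/s.
Total Δv = 7065 + 3358 = 10423 m/s.

Δv ≈ 10400 m/s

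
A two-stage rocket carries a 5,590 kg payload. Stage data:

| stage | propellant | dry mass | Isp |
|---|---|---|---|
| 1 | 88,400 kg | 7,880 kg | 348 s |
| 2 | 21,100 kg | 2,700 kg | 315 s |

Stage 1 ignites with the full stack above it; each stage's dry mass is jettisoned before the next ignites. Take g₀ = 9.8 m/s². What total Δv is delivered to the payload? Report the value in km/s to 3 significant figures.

Ignition mass of stage 1 = 88,400+7,880 + 21,100+2,700 + 5,590 = 125,670 kg.
Stage 1: m₀ = 125,670 kg, m_f = 125,670 − 88,400 = 37,270 kg; Δv = 348×9.8×ln(3.372) = 3410.4×1.2155 ≈ 4145 m/s.
Stage 2: m₀ = 29,390 kg, m_f = 29,390 − 21,100 = 8,290 kg; Δv = 315×9.8×ln(3.545) = 3087.0×1.2656 ≈ 3907 m/s.
Total Δv = 4145 + 3907 = 8052 m/s.

Δv ≈ 8.05 km/s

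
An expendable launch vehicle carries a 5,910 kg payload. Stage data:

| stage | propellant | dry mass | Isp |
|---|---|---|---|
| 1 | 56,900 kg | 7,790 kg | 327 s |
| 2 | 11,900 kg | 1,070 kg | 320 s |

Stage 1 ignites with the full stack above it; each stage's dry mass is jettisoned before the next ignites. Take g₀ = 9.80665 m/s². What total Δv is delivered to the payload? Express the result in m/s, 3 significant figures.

Δv ≈ 6790 m/s

Ignition mass of stage 1 = 56,900+7,790 + 11,900+1,070 + 5,910 = 83,570 kg.
Stage 1: m₀ = 83,570 kg, m_f = 83,570 − 56,900 = 26,670 kg; Δv = 327×9.80665×ln(3.133) = 3206.8×1.1421 ≈ 3663 m/s.
Stage 2: m₀ = 18,880 kg, m_f = 18,880 − 11,900 = 6,980 kg; Δv = 320×9.80665×ln(2.705) = 3138.1×0.9951 ≈ 3123 m/s.
Total Δv = 3663 + 3123 = 6786 m/s.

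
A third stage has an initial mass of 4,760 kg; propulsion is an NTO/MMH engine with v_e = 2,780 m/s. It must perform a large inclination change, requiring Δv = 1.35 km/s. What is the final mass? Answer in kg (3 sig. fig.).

By the Tsiolkovsky rocket equation, m₀/m_f = exp(Δv / v_e) = exp(1350 / 2780.0) = exp(0.4856) = 1.6252.
m_f = m₀ / 1.6252 = 4,760 / 1.6252 = 2,928.87 kg.

final mass ≈ 2930 kg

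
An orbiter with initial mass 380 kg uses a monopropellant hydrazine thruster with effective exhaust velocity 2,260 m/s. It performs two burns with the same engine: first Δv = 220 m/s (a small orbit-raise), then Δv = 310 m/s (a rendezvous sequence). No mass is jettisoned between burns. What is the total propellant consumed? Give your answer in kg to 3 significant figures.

After the first burn: m = 380 × exp(−220/2260.0) = 380 × 0.90724 = 344.751 kg.
After the second burn: m = 344.751 × exp(−310/2260.0) = 344.751 × 0.87182 = 300.561 kg.
Total propellant = m₀ − m_final = 380 − 300.561 = 79.439 kg.

total propellant consumed ≈ 79.4 kg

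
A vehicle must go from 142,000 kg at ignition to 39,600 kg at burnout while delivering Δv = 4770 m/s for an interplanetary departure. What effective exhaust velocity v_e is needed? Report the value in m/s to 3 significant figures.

ln(m₀/m_f) = ln(142000/39600) = ln(3.586) = 1.2770.
Rocket equation: v_e = Δv / ln(m₀/m_f) = 4770 / 1.2770 = 3735.3 m/s.

v_e ≈ 3740 m/s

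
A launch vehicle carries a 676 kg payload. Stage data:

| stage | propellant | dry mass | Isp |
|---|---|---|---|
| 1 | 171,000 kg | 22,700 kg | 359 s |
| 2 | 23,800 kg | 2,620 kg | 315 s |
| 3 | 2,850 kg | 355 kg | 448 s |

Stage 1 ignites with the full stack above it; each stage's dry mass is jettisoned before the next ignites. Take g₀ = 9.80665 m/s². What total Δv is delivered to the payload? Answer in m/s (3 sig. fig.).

Ignition mass of stage 1 = 171,000+22,700 + 23,800+2,620 + 2,850+355 + 676 = 224,001 kg.
Stage 1: m₀ = 224,001 kg, m_f = 224,001 − 171,000 = 53,001 kg; Δv = 359×9.80665×ln(4.226) = 3520.6×1.4413 ≈ 5074 m/s.
Stage 2: m₀ = 30,301 kg, m_f = 30,301 − 23,800 = 6,501 kg; Δv = 315×9.80665×ln(4.661) = 3089.1×1.5392 ≈ 4755 m/s.
Stage 3: m₀ = 3,881 kg, m_f = 3,881 − 2,850 = 1,031 kg; Δv = 448×9.80665×ln(3.764) = 4393.4×1.3256 ≈ 5824 m/s.
Total Δv = 5074 + 4755 + 5824 = 15653 m/s.

Δv ≈ 15700 m/s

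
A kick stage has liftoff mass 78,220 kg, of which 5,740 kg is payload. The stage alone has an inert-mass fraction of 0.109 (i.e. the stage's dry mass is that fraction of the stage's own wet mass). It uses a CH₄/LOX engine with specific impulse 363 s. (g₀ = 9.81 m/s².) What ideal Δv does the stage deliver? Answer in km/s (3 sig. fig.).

Δv ≈ 6.22 km/s

Stage wet mass = m₀ − payload = 78,220 − 5,740 = 72,480 kg.
Stage dry mass = ε × stage wet mass = 0.109 × 72,480 = 7,900.32 kg.
Burnout mass m_f = stage dry + payload = 7,900.32 + 5,740 = 13,640.32 kg.
v_e = Isp · g₀ = 363 × 9.81 = 3561.0 m/s.
From the ideal rocket equation, Δv = v_e · ln(78,220/13,640.32) = 3561.0 × ln(5.734) = 3561.0 × 1.7465 ≈ 6219 m/s.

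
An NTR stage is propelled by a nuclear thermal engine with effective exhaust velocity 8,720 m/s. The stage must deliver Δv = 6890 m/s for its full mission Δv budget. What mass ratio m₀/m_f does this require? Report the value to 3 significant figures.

By the Tsiolkovsky rocket equation, m₀/m_f = exp(Δv / v_e) = exp(6890 / 8720.0) = exp(0.7901) = 2.2037.

mass ratio ≈ 2.20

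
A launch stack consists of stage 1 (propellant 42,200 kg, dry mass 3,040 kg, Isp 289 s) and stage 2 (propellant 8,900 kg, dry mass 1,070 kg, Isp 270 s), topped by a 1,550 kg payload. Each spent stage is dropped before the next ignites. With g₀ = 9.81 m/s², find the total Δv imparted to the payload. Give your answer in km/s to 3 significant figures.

Δv ≈ 7.78 km/s

Ignition mass of stage 1 = 42,200+3,040 + 8,900+1,070 + 1,550 = 56,760 kg.
Stage 1: m₀ = 56,760 kg, m_f = 56,760 − 42,200 = 14,560 kg; Δv = 289×9.81×ln(3.898) = 2835.1×1.3606 ≈ 3857 m/s.
Stage 2: m₀ = 11,520 kg, m_f = 11,520 − 8,900 = 2,620 kg; Δv = 270×9.81×ln(4.397) = 2648.7×1.4809 ≈ 3922 m/s.
Total Δv = 3857 + 3922 = 7779 m/s.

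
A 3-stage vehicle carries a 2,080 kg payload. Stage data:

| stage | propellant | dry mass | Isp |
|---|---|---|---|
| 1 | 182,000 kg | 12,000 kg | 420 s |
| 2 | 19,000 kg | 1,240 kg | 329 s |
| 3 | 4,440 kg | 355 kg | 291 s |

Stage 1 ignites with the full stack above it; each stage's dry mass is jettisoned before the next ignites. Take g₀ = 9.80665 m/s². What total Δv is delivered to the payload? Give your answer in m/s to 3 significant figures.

Ignition mass of stage 1 = 182,000+12,000 + 19,000+1,240 + 4,440+355 + 2,080 = 221,115 kg.
Stage 1: m₀ = 221,115 kg, m_f = 221,115 − 182,000 = 39,115 kg; Δv = 420×9.80665×ln(5.653) = 4118.8×1.7322 ≈ 7134 m/s.
Stage 2: m₀ = 27,115 kg, m_f = 27,115 − 19,000 = 8,115 kg; Δv = 329×9.80665×ln(3.341) = 3226.4×1.2064 ≈ 3892 m/s.
Stage 3: m₀ = 6,875 kg, m_f = 6,875 − 4,440 = 2,435 kg; Δv = 291×9.80665×ln(2.823) = 2853.7×1.0379 ≈ 2962 m/s.
Total Δv = 7134 + 3892 + 2962 = 13988 m/s.

Δv ≈ 14000 m/s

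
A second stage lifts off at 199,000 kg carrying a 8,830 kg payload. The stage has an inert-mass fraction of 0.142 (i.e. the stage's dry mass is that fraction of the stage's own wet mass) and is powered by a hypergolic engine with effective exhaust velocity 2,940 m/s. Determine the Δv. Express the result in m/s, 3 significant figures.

Stage wet mass = m₀ − payload = 199,000 − 8,830 = 190,170 kg.
Stage dry mass = ε × stage wet mass = 0.142 × 190,170 = 27,004.1 kg.
Burnout mass m_f = stage dry + payload = 27,004.1 + 8,830 = 35,834.1 kg.
Rocket equation: Δv = v_e · ln(199,000/35,834.1) = 2940.0 × ln(5.553) = 2940.0 × 1.7144 ≈ 5040 m/s.

Δv ≈ 5040 m/s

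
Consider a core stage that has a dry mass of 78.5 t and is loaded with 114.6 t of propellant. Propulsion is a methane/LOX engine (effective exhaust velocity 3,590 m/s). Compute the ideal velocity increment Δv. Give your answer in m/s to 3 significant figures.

Δv ≈ 3230 m/s

m₀ = m_dry + m_prop = 78.5 + 114.6 = 193.1 t.
Rocket equation: Δv = v_e · ln(m₀/m_f) = 3590.0 × ln(2.46) = 3590.0 × 0.9001 ≈ 3231.4 m/s.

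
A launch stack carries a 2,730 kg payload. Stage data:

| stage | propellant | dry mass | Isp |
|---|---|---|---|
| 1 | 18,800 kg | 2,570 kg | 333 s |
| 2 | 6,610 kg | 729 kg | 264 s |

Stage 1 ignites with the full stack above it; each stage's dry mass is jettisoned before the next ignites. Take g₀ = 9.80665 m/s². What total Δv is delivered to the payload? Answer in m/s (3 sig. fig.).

Ignition mass of stage 1 = 18,800+2,570 + 6,610+729 + 2,730 = 31,439 kg.
Stage 1: m₀ = 31,439 kg, m_f = 31,439 − 18,800 = 12,639 kg; Δv = 333×9.80665×ln(2.487) = 3265.6×0.9113 ≈ 2976 m/s.
Stage 2: m₀ = 10,069 kg, m_f = 10,069 − 6,610 = 3,459 kg; Δv = 264×9.80665×ln(2.911) = 2589.0×1.0685 ≈ 2766 m/s.
Total Δv = 2976 + 2766 = 5742 m/s.

Δv ≈ 5740 m/s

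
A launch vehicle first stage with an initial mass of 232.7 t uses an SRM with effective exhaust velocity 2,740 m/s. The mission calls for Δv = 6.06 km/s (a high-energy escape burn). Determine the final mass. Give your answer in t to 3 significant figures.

m₀/m_f = exp(Δv / v_e) = exp(6060 / 2740.0) = exp(2.2117) = 9.1310.
m_f = m₀ / 9.1310 = 232.7 / 9.1310 = 25.4846 t.

final mass ≈ 25.5 t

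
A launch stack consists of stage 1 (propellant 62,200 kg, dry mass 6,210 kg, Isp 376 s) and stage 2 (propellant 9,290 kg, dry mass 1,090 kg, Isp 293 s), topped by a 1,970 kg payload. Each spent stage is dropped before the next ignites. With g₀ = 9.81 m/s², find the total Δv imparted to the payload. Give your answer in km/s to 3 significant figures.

Ignition mass of stage 1 = 62,200+6,210 + 9,290+1,090 + 1,970 = 80,760 kg.
Stage 1: m₀ = 80,760 kg, m_f = 80,760 − 62,200 = 18,560 kg; Δv = 376×9.81×ln(4.351) = 3688.6×1.4705 ≈ 5424 m/s.
Stage 2: m₀ = 12,350 kg, m_f = 12,350 − 9,290 = 3,060 kg; Δv = 293×9.81×ln(4.036) = 2874.3×1.3952 ≈ 4010 m/s.
Total Δv = 5424 + 4010 = 9434 m/s.

Δv ≈ 9.43 km/s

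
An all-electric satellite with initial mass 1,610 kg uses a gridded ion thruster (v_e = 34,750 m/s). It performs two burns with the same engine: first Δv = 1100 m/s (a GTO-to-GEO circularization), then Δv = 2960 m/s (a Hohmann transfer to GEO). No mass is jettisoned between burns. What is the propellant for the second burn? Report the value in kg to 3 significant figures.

After the first burn: m = 1610 × exp(−1100/34750.0) = 1610 × 0.96884 = 1,559.83 kg.
After the second burn: m = 1,559.83 × exp(−2960/34750.0) = 1,559.83 × 0.91835 = 1,432.47 kg.
Second-burn propellant = 1,559.83 − 1,432.47 = 127.36 kg.

propellant for the second burn ≈ 127 kg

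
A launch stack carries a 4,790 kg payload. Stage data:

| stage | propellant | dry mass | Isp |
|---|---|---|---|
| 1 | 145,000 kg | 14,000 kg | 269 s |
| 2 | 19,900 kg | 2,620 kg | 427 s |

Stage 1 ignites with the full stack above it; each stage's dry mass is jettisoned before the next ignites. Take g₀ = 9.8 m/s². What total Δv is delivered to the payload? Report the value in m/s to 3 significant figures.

Ignition mass of stage 1 = 145,000+14,000 + 19,900+2,620 + 4,790 = 186,310 kg.
Stage 1: m₀ = 186,310 kg, m_f = 186,310 − 145,000 = 41,310 kg; Δv = 269×9.8×ln(4.51) = 2636.2×1.5063 ≈ 3971 m/s.
Stage 2: m₀ = 27,310 kg, m_f = 27,310 − 19,900 = 7,410 kg; Δv = 427×9.8×ln(3.686) = 4184.6×1.3044 ≈ 5458 m/s.
Total Δv = 3971 + 5458 = 9429 m/s.

Δv ≈ 9430 m/s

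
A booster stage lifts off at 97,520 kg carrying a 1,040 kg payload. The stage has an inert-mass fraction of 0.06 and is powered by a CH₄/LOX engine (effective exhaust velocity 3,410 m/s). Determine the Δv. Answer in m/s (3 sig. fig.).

Δv ≈ 9070 m/s

Stage wet mass = m₀ − payload = 97,520 − 1,040 = 96,480 kg.
Stage dry mass = ε × stage wet mass = 0.06 × 96,480 = 5,788.8 kg.
Burnout mass m_f = stage dry + payload = 5,788.8 + 1,040 = 6,828.8 kg.
From the ideal rocket equation, Δv = v_e · ln(97,520/6,828.8) = 3410.0 × ln(14.28) = 3410.0 × 2.6589 ≈ 9067 m/s.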